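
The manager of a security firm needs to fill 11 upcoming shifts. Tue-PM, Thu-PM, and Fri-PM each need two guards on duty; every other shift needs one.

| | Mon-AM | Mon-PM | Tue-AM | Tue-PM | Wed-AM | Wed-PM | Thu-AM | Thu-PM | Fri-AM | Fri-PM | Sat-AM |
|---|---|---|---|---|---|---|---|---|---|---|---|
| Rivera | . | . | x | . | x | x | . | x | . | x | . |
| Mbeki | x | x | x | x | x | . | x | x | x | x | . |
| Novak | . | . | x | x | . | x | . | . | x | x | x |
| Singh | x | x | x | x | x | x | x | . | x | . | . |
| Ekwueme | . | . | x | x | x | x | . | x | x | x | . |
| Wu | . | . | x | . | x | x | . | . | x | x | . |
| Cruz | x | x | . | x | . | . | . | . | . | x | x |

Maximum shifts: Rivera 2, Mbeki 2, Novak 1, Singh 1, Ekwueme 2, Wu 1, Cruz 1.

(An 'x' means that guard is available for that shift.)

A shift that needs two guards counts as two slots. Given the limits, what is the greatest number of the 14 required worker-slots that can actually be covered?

Total capacity across all guards is 2+2+1+1+2+1+1 = 10, and 14 slots are needed, so at most 10 can be filled.
An assignment achieving 10: Mon-AM→Mbeki, Mon-PM→Singh, Tue-PM→Ekwueme+Cruz, Wed-AM→Rivera, Wed-PM→Wu, Thu-AM→Mbeki, Thu-PM→Rivera+Ekwueme, Sat-AM→Novak.
Loads: Rivera 2/2, Mbeki 2/2, Novak 1/1, Singh 1/1, Ekwueme 2/2, Wu 1/1, Cruz 1/1.

10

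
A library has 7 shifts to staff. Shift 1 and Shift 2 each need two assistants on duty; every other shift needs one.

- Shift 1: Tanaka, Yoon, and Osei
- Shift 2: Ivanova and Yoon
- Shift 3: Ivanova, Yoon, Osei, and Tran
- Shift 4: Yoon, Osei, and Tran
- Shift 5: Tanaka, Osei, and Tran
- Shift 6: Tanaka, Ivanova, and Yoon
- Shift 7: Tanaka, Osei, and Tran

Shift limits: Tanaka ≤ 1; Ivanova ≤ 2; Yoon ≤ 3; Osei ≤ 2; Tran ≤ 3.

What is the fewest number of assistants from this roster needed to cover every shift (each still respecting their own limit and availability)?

4

9 slots to fill and no one can take more than 3, so at least ⌈9/3⌉ = 3 assistants are needed.
Any 3 assistants together have capacity at most 3+3+2 = 8 < 9 slots, so 3 can never suffice.
Tanaka, Ivanova, Yoon, and Tran alone can cover everything: Shift 1→Tanaka+Yoon, Shift 2→Ivanova+Yoon, Shift 3→Tran, Shift 4→Yoon, Shift 5→Tran, Shift 6→Ivanova, Shift 7→Tran.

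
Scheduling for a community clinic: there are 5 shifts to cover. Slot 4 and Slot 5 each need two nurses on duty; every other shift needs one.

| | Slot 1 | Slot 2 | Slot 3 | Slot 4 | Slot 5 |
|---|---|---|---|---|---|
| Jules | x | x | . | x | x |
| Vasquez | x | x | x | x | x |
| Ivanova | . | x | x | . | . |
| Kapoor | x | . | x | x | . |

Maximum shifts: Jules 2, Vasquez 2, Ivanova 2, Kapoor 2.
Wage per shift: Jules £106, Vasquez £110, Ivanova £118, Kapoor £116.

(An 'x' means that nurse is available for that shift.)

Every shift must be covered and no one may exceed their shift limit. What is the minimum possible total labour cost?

Slot 5 can only be covered by Jules and Vasquez, so that assignment is forced.
Picking the cheapest available nurse for each shift independently would cost £754, but that ignores the shift limits.
An optimal schedule: Slot 1→Jules, Slot 2→Ivanova, Slot 3→Kapoor, Slot 4→Vasquez+Kapoor, Slot 5→Jules+Vasquez.
Total: 106 + 118 + 116 + 110 + 116 + 106 + 110 = £782.

£782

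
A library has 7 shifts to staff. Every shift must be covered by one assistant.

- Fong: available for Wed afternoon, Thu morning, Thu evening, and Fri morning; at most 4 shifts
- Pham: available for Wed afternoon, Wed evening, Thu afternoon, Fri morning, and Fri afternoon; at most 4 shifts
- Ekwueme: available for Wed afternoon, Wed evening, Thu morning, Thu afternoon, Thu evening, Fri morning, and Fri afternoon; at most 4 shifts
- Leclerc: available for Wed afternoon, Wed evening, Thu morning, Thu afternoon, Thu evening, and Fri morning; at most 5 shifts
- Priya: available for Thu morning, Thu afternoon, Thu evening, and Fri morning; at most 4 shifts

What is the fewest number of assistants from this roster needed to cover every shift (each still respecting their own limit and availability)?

7 slots to fill and no one can take more than 5, so at least ⌈7/5⌉ = 2 assistants are needed.
Fong and Pham alone can cover everything: Wed afternoon→Fong, Wed evening→Pham, Thu morning→Fong, Thu afternoon→Pham, Thu evening→Fong, Fri morning→Fong, Fri afternoon→Pham.

2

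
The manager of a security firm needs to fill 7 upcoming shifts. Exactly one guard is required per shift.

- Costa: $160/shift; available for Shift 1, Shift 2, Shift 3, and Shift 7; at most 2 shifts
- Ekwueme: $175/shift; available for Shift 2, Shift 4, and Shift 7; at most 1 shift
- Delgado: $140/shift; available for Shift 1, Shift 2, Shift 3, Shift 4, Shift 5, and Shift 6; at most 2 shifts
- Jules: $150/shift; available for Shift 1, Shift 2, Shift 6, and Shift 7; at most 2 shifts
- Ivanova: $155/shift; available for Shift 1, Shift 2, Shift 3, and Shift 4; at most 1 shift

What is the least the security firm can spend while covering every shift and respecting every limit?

$1055

Shift 5 can only be covered by Delgado, so that assignment is forced.
Picking the cheapest available guard for each shift independently would cost $990, but that ignores the shift limits.
An optimal schedule: Shift 1→Jules, Shift 2→Costa, Shift 3→Costa, Shift 4→Ivanova, Shift 5→Delgado, Shift 6→Delgado, Shift 7→Jules.
Total: 150 + 160 + 160 + 155 + 140 + 140 + 150 = $1055.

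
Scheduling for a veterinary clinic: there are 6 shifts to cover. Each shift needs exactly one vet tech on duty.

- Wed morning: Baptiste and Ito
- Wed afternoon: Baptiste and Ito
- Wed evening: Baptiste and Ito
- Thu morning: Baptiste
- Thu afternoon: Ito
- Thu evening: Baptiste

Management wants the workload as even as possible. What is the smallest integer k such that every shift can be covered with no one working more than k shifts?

With 2 vet techs and 6 worker-slots to fill, someone must work at least ⌈6/2⌉ = 3 shifts, so k ≥ 3.
k = 3 works: Wed morning→Baptiste, Wed afternoon→Ito, Wed evening→Ito, Thu morning→Baptiste, Thu afternoon→Ito, Thu evening→Baptiste.
Loads: Baptiste 3, Ito 3 — all ≤ 3.

3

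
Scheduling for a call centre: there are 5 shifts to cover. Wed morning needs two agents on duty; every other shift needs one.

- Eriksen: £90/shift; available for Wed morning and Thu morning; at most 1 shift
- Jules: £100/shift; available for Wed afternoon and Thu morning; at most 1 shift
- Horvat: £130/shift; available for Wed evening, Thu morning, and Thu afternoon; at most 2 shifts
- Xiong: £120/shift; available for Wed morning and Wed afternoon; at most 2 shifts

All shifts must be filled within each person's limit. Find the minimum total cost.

£690

Wed morning can only be covered by Eriksen and Xiong, so that assignment is forced.
Wed evening can only be covered by Horvat, so that assignment is forced.
Thu afternoon can only be covered by Horvat, so that assignment is forced.
Picking the cheapest available agent for each shift independently would cost £660, but that ignores the shift limits.
An optimal schedule: Wed morning→Eriksen+Xiong, Wed afternoon→Xiong, Wed evening→Horvat, Thu morning→Jules, Thu afternoon→Horvat.
Total: 90 + 120 + 120 + 130 + 100 + 130 = £690.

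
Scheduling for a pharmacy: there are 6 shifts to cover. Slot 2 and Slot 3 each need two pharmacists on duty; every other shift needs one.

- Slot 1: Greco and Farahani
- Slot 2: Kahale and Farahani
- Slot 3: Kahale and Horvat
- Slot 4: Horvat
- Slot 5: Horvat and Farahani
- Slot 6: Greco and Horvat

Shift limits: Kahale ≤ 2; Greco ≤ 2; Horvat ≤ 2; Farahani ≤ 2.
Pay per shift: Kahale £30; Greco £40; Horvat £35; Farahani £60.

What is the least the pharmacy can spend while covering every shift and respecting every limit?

£330

Slot 2 can only be covered by Kahale and Farahani, so that assignment is forced.
Slot 3 can only be covered by Kahale and Horvat, so that assignment is forced.
Slot 4 can only be covered by Horvat, so that assignment is forced.
Picking the cheapest available pharmacist for each shift independently would cost £300, but that ignores the shift limits.
An optimal schedule: Slot 1→Greco, Slot 2→Kahale+Farahani, Slot 3→Kahale+Horvat, Slot 4→Horvat, Slot 5→Farahani, Slot 6→Greco.
Total: 40 + 30 + 60 + 30 + 35 + 35 + 60 + 40 = £330.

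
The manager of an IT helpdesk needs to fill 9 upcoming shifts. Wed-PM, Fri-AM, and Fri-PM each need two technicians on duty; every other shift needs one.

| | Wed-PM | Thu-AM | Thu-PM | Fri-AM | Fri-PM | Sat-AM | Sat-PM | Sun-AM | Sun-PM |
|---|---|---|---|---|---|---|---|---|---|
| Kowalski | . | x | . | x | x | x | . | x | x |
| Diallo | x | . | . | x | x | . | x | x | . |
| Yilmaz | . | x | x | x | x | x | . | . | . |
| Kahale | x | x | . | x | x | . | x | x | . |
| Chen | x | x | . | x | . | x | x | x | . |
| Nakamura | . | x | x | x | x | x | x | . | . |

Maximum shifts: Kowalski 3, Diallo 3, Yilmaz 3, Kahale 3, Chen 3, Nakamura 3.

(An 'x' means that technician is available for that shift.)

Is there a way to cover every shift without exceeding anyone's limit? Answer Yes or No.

Yes

Sun-PM can only be covered by Kowalski, so that assignment is forced.
One valid schedule: Wed-PM→Diallo+Kahale, Thu-AM→Yilmaz, Thu-PM→Yilmaz, Fri-AM→Kahale+Chen, Fri-PM→Diallo+Yilmaz, Sat-AM→Kowalski, Sat-PM→Diallo, Sun-AM→Kowalski, Sun-PM→Kowalski.
Loads: Kowalski 3/3, Diallo 3/3, Yilmaz 3/3, Kahale 2/3, Chen 1/3, Nakamura 0/3 — all within limits.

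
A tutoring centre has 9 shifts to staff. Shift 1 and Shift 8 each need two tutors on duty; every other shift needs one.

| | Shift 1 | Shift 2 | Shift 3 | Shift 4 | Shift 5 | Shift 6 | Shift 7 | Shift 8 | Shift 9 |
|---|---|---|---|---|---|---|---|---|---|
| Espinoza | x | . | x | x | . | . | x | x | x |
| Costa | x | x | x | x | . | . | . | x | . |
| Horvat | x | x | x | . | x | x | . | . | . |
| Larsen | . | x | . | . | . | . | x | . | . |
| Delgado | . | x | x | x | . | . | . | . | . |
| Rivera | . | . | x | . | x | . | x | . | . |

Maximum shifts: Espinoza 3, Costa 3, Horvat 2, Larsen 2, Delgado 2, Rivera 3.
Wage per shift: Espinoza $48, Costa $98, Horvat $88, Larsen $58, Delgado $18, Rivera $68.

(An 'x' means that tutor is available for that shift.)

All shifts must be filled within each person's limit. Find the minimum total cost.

Shift 6 can only be covered by Horvat, so that assignment is forced.
Shift 8 can only be covered by Espinoza and Costa, so that assignment is forced.
Shift 9 can only be covered by Espinoza, so that assignment is forced.
Picking the cheapest available tutor for each shift independently would cost $588, but that ignores the shift limits.
An optimal schedule: Shift 1→Espinoza+Horvat, Shift 2→Larsen, Shift 3→Delgado, Shift 4→Delgado, Shift 5→Rivera, Shift 6→Horvat, Shift 7→Larsen, Shift 8→Espinoza+Costa, Shift 9→Espinoza.
Total: 48 + 88 + 58 + 18 + 18 + 68 + 88 + 58 + 48 + 98 + 48 = $638.

$638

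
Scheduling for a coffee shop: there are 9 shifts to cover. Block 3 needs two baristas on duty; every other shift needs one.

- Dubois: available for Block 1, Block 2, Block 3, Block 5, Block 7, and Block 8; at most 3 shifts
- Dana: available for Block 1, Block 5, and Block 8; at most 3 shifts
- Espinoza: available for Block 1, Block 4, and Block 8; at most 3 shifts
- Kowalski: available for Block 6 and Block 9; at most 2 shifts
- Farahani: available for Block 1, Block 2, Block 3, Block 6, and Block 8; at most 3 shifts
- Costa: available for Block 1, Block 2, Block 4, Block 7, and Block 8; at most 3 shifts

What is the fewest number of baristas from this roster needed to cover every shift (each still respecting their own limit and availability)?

10 slots to fill and no one can take more than 3, so at least ⌈10/3⌉ = 4 baristas are needed.
Dubois, Espinoza, Kowalski, and Farahani alone can cover everything: Block 1→Espinoza, Block 2→Farahani, Block 3→Dubois+Farahani, Block 4→Espinoza, Block 5→Dubois, Block 6→Kowalski, Block 7→Dubois, Block 8→Espinoza, Block 9→Kowalski.

4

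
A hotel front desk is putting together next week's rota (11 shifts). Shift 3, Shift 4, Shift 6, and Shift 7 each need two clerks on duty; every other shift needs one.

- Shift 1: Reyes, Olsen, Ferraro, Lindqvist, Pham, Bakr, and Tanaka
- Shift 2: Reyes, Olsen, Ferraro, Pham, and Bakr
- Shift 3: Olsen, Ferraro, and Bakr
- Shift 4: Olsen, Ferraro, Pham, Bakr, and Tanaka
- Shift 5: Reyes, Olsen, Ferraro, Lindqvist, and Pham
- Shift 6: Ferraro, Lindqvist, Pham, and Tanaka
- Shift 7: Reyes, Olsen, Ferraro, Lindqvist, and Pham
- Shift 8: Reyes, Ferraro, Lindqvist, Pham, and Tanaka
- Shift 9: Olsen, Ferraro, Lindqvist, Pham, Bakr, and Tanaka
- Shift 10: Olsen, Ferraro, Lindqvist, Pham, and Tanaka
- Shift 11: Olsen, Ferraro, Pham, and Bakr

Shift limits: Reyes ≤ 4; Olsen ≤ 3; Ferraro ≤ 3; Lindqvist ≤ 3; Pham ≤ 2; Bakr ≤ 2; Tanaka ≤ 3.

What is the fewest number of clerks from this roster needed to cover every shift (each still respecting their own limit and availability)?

5

15 slots to fill and no one can take more than 4, so at least ⌈15/4⌉ = 4 clerks are needed.
Any 4 clerks together have capacity at most 4+3+3+3 = 13 < 15 slots, so 4 can never suffice.
Reyes, Olsen, Ferraro, Lindqvist, and Pham alone can cover everything: Shift 1→Reyes, Shift 2→Reyes, Shift 3→Olsen+Ferraro, Shift 4→Olsen+Ferraro, Shift 5→Pham, Shift 6→Ferraro+Lindqvist, Shift 7→Reyes+Pham, Shift 8→Reyes, Shift 9→Lindqvist, Shift 10→Lindqvist, Shift 11→Olsen.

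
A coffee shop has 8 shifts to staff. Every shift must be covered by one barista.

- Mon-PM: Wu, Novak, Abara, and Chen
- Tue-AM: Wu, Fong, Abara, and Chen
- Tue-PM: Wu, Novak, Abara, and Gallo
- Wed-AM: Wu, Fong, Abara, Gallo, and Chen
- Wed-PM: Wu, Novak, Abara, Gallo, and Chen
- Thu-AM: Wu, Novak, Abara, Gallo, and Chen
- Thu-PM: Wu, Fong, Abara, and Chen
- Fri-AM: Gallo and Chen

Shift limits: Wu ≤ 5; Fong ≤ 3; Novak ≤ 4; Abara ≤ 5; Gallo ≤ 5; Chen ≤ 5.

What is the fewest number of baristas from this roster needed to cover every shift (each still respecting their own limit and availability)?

2

8 slots to fill and no one can take more than 5, so at least ⌈8/5⌉ = 2 baristas are needed.
Wu and Gallo alone can cover everything: Mon-PM→Wu, Tue-AM→Wu, Tue-PM→Wu, Wed-AM→Wu, Wed-PM→Gallo, Thu-AM→Gallo, Thu-PM→Wu, Fri-AM→Gallo.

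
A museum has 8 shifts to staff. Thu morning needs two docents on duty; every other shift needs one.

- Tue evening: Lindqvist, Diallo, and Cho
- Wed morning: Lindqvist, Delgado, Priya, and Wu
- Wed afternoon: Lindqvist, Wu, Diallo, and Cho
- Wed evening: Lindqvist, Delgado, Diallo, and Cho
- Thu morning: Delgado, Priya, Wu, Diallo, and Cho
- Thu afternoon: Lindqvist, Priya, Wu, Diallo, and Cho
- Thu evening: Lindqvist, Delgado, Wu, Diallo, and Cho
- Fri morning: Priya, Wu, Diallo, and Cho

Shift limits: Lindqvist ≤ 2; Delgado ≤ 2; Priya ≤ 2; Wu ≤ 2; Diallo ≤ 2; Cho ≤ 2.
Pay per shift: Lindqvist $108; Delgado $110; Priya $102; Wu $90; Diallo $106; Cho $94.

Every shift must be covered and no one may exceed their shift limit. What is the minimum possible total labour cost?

Picking the cheapest available docent for each shift independently would cost $822, but that ignores the shift limits.
An optimal schedule: Tue evening→Cho, Wed morning→Wu, Wed afternoon→Wu, Wed evening→Cho, Thu morning→Priya+Diallo, Thu afternoon→Diallo, Thu evening→Lindqvist, Fri morning→Priya.
Total: 94 + 90 + 90 + 94 + 102 + 106 + 106 + 108 + 102 = $892.

$892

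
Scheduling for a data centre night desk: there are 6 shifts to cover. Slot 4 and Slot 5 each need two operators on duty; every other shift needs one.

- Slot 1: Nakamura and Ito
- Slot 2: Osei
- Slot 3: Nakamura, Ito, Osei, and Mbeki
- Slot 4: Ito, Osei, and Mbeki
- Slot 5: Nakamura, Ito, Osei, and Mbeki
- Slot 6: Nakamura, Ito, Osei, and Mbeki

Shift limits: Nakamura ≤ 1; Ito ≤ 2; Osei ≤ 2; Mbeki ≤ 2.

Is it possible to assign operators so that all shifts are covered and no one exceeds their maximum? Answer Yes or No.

Total capacity is 1+2+2+2 = 7 but 8 worker-slots are needed — infeasible.

No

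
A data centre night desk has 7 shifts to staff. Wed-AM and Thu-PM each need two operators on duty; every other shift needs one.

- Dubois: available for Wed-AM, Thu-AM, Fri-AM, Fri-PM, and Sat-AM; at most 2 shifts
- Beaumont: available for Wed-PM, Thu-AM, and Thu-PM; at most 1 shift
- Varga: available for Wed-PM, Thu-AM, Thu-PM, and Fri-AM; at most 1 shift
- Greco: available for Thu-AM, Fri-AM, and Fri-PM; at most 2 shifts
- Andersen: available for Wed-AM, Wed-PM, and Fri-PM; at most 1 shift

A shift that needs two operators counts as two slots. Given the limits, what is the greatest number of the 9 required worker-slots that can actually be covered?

7

Total capacity across all operators is 2+1+1+2+1 = 7, and 9 slots are needed, so at most 7 can be filled.
An assignment achieving 7: Wed-AM→Dubois+Andersen, Thu-PM→Beaumont+Varga, Fri-AM→Greco, Fri-PM→Greco, Sat-AM→Dubois.
Loads: Dubois 2/2, Beaumont 1/1, Varga 1/1, Greco 2/2, Andersen 1/1.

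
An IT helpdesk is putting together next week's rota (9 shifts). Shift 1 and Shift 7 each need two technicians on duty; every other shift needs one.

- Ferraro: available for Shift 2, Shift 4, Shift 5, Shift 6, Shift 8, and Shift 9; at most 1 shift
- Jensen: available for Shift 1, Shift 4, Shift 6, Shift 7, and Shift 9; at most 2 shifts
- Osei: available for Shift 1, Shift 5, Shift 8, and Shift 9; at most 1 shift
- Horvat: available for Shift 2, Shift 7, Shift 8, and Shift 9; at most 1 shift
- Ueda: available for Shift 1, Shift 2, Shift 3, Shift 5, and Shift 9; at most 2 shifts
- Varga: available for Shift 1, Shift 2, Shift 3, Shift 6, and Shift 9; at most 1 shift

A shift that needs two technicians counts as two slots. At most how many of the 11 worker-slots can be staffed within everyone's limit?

Total capacity across all technicians is 1+2+1+1+2+1 = 8, and 11 slots are needed, so at most 8 can be filled.
An assignment achieving 8: Shift 1→Ueda+Varga, Shift 3→Ueda, Shift 4→Ferraro, Shift 5→Osei, Shift 6→Jensen, Shift 7→Jensen+Horvat.
Loads: Ferraro 1/1, Jensen 2/2, Osei 1/1, Horvat 1/1, Ueda 2/2, Varga 1/1.

8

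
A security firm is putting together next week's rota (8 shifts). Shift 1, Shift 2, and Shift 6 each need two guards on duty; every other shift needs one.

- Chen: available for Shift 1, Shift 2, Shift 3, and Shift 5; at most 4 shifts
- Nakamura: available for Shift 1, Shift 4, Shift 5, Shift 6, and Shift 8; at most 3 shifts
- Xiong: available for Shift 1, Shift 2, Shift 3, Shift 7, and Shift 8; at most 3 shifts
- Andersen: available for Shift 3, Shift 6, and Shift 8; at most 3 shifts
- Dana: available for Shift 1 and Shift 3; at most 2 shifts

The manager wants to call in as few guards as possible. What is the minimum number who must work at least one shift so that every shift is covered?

4

11 slots to fill and no one can take more than 4, so at least ⌈11/4⌉ = 3 guards are needed.
Any 3 guards together have capacity at most 4+3+3 = 10 < 11 slots, so 3 can never suffice.
Chen, Nakamura, Xiong, and Andersen alone can cover everything: Shift 1→Chen+Nakamura, Shift 2→Chen+Xiong, Shift 3→Chen, Shift 4→Nakamura, Shift 5→Chen, Shift 6→Nakamura+Andersen, Shift 7→Xiong, Shift 8→Xiong.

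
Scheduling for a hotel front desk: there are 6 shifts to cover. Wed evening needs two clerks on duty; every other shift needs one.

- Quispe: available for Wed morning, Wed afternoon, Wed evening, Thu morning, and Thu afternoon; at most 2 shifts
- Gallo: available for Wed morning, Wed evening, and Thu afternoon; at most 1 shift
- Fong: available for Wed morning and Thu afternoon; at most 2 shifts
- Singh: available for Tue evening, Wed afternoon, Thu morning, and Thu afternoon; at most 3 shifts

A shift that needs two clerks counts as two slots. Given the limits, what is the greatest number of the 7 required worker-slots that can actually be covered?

Total capacity across all clerks is 2+1+2+3 = 8, and 7 slots are needed, so at most 7 can be filled.
An assignment achieving 7: Tue evening→Singh, Wed morning→Fong, Wed afternoon→Quispe, Wed evening→Quispe+Gallo, Thu morning→Singh, Thu afternoon→Fong.
Loads: Quispe 2/2, Gallo 1/1, Fong 2/2, Singh 2/3.

7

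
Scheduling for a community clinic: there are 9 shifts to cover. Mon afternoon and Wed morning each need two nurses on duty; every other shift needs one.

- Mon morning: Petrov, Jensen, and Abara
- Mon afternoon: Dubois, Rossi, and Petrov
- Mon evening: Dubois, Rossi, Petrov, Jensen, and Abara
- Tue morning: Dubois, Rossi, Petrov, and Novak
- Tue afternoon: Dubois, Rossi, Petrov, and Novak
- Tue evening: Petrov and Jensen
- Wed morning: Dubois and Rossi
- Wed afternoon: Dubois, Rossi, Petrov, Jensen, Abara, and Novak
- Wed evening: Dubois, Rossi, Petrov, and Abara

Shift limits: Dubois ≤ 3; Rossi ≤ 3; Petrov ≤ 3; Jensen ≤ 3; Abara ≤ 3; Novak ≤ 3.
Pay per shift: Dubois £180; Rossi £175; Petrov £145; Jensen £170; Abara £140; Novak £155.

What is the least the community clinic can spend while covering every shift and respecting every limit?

Wed morning can only be covered by Dubois and Rossi, so that assignment is forced.
Picking the cheapest available nurse for each shift independently would cost £1670, but that ignores the shift limits.
An optimal schedule: Mon morning→Abara, Mon afternoon→Petrov+Rossi, Mon evening→Abara, Tue morning→Petrov, Tue afternoon→Novak, Tue evening→Petrov, Wed morning→Rossi+Dubois, Wed afternoon→Novak, Wed evening→Abara.
Total: 140 + 145 + 175 + 140 + 145 + 155 + 145 + 175 + 180 + 155 + 140 = £1695.

£1695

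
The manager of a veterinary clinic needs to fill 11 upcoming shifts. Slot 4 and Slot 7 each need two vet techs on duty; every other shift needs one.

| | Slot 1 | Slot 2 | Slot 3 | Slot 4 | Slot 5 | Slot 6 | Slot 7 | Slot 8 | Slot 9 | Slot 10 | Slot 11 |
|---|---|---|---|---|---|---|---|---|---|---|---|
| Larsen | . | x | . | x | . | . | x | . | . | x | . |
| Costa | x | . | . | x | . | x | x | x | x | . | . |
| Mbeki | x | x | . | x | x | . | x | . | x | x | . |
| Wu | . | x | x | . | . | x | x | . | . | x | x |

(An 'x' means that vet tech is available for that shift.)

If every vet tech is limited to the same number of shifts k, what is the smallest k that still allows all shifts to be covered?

4

With 4 vet techs and 13 worker-slots to fill, someone must work at least ⌈13/4⌉ = 4 shifts, so k ≥ 4.
k = 4 works: Slot 1→Costa, Slot 2→Larsen, Slot 3→Wu, Slot 4→Larsen+Mbeki, Slot 5→Mbeki, Slot 6→Costa, Slot 7→Larsen+Mbeki, Slot 8→Costa, Slot 9→Costa, Slot 10→Larsen, Slot 11→Wu.
Loads: Larsen 4, Costa 4, Mbeki 3, Wu 2 — all ≤ 4.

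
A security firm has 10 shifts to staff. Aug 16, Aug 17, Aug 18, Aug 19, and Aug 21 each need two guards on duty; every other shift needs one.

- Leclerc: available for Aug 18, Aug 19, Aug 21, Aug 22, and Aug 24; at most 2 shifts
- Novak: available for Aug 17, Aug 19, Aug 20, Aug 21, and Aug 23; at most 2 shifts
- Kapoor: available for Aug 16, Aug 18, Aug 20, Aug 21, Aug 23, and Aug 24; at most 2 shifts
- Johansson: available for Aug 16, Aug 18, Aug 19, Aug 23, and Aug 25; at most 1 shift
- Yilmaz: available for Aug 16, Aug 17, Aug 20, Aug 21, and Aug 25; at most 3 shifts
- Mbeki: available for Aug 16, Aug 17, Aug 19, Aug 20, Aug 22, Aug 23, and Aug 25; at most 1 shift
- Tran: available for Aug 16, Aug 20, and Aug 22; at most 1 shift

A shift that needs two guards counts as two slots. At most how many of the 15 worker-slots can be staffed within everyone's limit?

12

Total capacity across all guards is 2+2+2+1+3+1+1 = 12, and 15 slots are needed, so at most 12 can be filled.
An assignment achieving 12: Aug 16→Yilmaz+Tran, Aug 17→Novak+Yilmaz, Aug 18→Leclerc+Kapoor, Aug 19→Novak, Aug 21→Kapoor+Yilmaz, Aug 22→Mbeki, Aug 24→Leclerc, Aug 25→Johansson.
Loads: Leclerc 2/2, Novak 2/2, Kapoor 2/2, Johansson 1/1, Yilmaz 3/3, Mbeki 1/1, Tran 1/1.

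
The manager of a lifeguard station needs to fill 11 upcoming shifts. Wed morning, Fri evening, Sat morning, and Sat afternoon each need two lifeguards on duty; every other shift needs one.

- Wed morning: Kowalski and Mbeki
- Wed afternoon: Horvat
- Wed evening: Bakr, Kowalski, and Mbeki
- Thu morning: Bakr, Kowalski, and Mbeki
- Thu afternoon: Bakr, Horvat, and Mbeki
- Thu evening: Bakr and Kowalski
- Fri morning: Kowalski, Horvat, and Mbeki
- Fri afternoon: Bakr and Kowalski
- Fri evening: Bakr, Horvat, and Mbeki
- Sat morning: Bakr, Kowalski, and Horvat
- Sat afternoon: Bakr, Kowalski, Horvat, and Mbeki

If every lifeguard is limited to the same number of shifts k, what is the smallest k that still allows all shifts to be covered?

With 4 lifeguards and 15 worker-slots to fill, someone must work at least ⌈15/4⌉ = 4 shifts, so k ≥ 4.
k = 4 works: Wed morning→Kowalski+Mbeki, Wed afternoon→Horvat, Wed evening→Bakr, Thu morning→Bakr, Thu afternoon→Horvat, Thu evening→Bakr, Fri morning→Kowalski, Fri afternoon→Bakr, Fri evening→Horvat+Mbeki, Sat morning→Kowalski+Horvat, Sat afternoon→Kowalski+Mbeki.
Loads: Bakr 4, Kowalski 4, Horvat 4, Mbeki 3 — all ≤ 4.

4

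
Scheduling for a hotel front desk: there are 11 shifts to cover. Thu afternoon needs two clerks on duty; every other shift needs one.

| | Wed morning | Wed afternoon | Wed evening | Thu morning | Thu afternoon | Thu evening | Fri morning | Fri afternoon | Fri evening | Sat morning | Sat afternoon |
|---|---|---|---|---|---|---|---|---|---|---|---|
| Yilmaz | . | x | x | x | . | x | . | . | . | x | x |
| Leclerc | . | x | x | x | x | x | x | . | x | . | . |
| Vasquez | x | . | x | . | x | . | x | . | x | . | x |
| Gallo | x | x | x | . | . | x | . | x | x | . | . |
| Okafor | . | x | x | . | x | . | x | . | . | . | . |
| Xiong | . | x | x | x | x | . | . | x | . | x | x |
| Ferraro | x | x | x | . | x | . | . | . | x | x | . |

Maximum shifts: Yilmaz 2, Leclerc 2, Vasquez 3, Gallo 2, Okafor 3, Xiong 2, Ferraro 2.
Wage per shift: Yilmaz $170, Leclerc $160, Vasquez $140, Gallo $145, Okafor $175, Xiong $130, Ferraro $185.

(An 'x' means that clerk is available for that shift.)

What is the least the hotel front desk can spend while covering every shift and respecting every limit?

Picking the cheapest available clerk for each shift independently would cost $1615, but that ignores the shift limits.
An optimal schedule: Wed morning→Vasquez, Wed afternoon→Gallo, Wed evening→Vasquez, Thu morning→Yilmaz, Thu afternoon→Okafor+Xiong, Thu evening→Yilmaz, Fri morning→Leclerc, Fri afternoon→Gallo, Fri evening→Leclerc, Sat morning→Xiong, Sat afternoon→Vasquez.
Total: 140 + 145 + 140 + 170 + 175 + 130 + 170 + 160 + 145 + 160 + 130 + 140 = $1805.

$1805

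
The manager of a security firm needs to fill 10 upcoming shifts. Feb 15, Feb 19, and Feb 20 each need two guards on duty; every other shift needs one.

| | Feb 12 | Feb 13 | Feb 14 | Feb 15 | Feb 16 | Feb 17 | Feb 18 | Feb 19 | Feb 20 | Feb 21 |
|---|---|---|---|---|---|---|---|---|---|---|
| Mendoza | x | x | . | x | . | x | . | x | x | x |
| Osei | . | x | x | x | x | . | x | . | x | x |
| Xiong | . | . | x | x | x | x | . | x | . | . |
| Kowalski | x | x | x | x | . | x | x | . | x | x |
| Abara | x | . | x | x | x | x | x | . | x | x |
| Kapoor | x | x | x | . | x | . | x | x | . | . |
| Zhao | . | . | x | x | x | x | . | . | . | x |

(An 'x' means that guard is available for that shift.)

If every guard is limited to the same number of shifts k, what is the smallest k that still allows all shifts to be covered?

With 7 guards and 13 worker-slots to fill, someone must work at least ⌈13/7⌉ = 2 shifts, so k ≥ 2.
k = 2 works: Feb 12→Mendoza, Feb 13→Osei, Feb 14→Kapoor, Feb 15→Abara+Zhao, Feb 16→Xiong, Feb 17→Kowalski, Feb 18→Osei, Feb 19→Mendoza+Xiong, Feb 20→Kowalski+Abara, Feb 21→Zhao.
Loads: Mendoza 2, Osei 2, Xiong 2, Kowalski 2, Abara 2, Kapoor 1, Zhao 2 — all ≤ 2.

2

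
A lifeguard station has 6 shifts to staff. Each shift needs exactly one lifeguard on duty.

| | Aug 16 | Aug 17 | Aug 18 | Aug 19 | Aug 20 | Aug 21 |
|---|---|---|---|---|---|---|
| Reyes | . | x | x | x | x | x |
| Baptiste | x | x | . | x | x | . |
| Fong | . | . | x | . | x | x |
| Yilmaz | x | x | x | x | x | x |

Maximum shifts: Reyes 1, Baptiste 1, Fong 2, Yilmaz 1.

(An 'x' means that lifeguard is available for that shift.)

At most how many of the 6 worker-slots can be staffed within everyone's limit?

5

Total capacity across all lifeguards is 1+1+2+1 = 5, and 6 slots are needed, so at most 5 can be filled.
An assignment achieving 5: Aug 16→Baptiste, Aug 17→Reyes, Aug 18→Fong, Aug 19→Yilmaz, Aug 21→Fong.
Loads: Reyes 1/1, Baptiste 1/1, Fong 2/2, Yilmaz 1/1.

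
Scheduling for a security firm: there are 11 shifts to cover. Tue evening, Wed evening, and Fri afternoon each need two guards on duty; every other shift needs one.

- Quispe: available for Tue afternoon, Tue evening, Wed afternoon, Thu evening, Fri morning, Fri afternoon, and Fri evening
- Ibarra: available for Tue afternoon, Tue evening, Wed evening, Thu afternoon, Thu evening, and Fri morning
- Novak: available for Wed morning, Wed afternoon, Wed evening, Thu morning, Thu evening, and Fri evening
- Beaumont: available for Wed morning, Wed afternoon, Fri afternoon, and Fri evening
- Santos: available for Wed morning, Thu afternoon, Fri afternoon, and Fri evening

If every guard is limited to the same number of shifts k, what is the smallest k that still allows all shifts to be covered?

With 5 guards and 14 worker-slots to fill, someone must work at least ⌈14/5⌉ = 3 shifts, so k ≥ 3.
k = 3 works: Tue afternoon→Quispe, Tue evening→Quispe+Ibarra, Wed morning→Beaumont, Wed afternoon→Beaumont, Wed evening→Ibarra+Novak, Thu morning→Novak, Thu afternoon→Ibarra, Thu evening→Novak, Fri morning→Quispe, Fri afternoon→Beaumont+Santos, Fri evening→Santos.
Loads: Quispe 3, Ibarra 3, Novak 3, Beaumont 3, Santos 2 — all ≤ 3.

3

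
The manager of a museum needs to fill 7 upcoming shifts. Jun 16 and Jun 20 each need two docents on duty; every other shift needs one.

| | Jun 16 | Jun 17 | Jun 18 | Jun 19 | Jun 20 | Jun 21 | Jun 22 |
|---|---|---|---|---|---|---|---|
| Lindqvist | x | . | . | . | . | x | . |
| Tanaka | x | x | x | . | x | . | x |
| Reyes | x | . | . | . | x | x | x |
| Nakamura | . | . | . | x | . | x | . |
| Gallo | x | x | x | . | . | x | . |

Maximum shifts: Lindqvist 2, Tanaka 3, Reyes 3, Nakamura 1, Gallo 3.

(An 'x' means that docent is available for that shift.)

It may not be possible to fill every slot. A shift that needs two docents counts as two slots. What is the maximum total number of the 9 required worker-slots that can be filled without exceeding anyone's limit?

Total capacity across all docents is 2+3+3+1+3 = 12, and 9 slots are needed, so at most 9 can be filled.
An assignment achieving 9: Jun 16→Lindqvist+Reyes, Jun 17→Tanaka, Jun 18→Tanaka, Jun 19→Nakamura, Jun 20→Tanaka+Reyes, Jun 21→Lindqvist, Jun 22→Reyes.
Loads: Lindqvist 2/2, Tanaka 3/3, Reyes 3/3, Nakamura 1/1, Gallo 0/3.

9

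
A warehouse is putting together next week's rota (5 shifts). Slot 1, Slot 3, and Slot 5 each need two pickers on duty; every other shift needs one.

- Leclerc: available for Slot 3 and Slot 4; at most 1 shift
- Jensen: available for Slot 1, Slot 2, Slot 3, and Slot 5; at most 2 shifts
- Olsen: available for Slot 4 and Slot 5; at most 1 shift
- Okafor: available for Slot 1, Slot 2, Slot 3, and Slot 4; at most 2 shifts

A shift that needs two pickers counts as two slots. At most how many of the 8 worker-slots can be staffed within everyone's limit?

Total capacity across all pickers is 1+2+1+2 = 6, and 8 slots are needed, so at most 6 can be filled.
An assignment achieving 6: Slot 1→Jensen+Okafor, Slot 2→Jensen, Slot 3→Leclerc+Okafor, Slot 5→Olsen.
Loads: Leclerc 1/1, Jensen 2/2, Olsen 1/1, Okafor 2/2.

6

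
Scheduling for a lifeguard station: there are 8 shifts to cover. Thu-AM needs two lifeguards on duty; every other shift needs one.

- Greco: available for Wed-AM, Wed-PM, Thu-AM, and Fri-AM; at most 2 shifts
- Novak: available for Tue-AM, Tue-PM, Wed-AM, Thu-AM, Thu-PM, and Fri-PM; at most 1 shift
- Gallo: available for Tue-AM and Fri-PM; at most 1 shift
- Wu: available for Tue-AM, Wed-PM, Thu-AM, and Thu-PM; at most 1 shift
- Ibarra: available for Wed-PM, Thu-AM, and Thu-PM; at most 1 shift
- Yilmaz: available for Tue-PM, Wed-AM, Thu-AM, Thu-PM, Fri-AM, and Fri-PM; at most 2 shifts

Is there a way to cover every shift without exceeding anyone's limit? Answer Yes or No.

No

Total capacity is 2+1+1+1+1+2 = 8 but 9 worker-slots are needed — infeasible.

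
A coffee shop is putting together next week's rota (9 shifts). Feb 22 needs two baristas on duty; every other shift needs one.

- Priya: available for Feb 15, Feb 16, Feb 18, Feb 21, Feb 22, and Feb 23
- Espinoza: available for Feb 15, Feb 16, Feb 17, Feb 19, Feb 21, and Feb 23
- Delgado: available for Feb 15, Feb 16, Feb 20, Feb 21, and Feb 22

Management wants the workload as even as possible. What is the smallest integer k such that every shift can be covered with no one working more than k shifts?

With 3 baristas and 10 worker-slots to fill, someone must work at least ⌈10/3⌉ = 4 shifts, so k ≥ 4.
k = 4 works: Feb 15→Priya, Feb 16→Espinoza, Feb 17→Espinoza, Feb 18→Priya, Feb 19→Espinoza, Feb 20→Delgado, Feb 21→Espinoza, Feb 22→Priya+Delgado, Feb 23→Priya.
Loads: Priya 4, Espinoza 4, Delgado 2 — all ≤ 4.

4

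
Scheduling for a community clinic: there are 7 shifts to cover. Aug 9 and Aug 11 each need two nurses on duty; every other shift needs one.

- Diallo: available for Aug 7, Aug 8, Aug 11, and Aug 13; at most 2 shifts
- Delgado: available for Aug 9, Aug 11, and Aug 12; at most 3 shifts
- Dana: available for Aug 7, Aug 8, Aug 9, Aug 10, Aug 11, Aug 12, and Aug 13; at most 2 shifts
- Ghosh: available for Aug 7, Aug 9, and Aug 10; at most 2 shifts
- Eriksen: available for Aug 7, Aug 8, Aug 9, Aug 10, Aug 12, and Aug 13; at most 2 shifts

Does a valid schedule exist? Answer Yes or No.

Yes

One valid schedule: Aug 7→Ghosh, Aug 8→Diallo, Aug 9→Delgado+Ghosh, Aug 10→Dana, Aug 11→Diallo+Delgado, Aug 12→Delgado, Aug 13→Dana.
Loads: Diallo 2/2, Delgado 3/3, Dana 2/2, Ghosh 2/2, Eriksen 0/2 — all within limits.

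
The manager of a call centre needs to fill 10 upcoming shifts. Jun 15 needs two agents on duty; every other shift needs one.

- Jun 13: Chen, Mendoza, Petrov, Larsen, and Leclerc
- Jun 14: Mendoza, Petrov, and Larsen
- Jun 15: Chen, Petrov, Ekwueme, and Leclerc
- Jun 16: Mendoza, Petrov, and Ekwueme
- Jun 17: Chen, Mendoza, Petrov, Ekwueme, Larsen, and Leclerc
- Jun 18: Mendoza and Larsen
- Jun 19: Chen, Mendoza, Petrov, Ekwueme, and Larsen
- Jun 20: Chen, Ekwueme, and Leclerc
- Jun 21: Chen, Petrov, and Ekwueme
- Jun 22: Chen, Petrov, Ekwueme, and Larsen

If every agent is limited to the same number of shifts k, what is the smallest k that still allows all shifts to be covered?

2

With 6 agents and 11 worker-slots to fill, someone must work at least ⌈11/6⌉ = 2 shifts, so k ≥ 2.
k = 2 works: Jun 13→Larsen, Jun 14→Mendoza, Jun 15→Ekwueme+Leclerc, Jun 16→Petrov, Jun 17→Larsen, Jun 18→Mendoza, Jun 19→Ekwueme, Jun 20→Chen, Jun 21→Chen, Jun 22→Petrov.
Loads: Chen 2, Mendoza 2, Petrov 2, Ekwueme 2, Larsen 2, Leclerc 1 — all ≤ 2.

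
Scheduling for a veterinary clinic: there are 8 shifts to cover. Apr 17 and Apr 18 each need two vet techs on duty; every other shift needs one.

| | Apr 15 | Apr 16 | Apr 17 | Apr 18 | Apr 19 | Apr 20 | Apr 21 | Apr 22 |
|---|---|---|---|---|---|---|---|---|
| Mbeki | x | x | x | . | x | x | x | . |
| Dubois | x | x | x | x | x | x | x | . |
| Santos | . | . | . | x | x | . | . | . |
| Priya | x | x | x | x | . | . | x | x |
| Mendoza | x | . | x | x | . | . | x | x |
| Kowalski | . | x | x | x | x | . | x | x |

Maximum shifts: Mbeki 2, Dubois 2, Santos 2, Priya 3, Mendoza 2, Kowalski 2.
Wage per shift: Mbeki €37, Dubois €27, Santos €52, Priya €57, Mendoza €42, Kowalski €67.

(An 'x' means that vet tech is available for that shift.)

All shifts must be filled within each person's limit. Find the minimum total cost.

Picking the cheapest available vet tech for each shift independently would cost €310, but that ignores the shift limits.
An optimal schedule: Apr 15→Dubois, Apr 16→Mbeki, Apr 17→Mendoza+Priya, Apr 18→Santos+Priya, Apr 19→Santos, Apr 20→Dubois, Apr 21→Mbeki, Apr 22→Mendoza.
Total: 27 + 37 + 42 + 57 + 52 + 57 + 52 + 27 + 37 + 42 = €430.

€430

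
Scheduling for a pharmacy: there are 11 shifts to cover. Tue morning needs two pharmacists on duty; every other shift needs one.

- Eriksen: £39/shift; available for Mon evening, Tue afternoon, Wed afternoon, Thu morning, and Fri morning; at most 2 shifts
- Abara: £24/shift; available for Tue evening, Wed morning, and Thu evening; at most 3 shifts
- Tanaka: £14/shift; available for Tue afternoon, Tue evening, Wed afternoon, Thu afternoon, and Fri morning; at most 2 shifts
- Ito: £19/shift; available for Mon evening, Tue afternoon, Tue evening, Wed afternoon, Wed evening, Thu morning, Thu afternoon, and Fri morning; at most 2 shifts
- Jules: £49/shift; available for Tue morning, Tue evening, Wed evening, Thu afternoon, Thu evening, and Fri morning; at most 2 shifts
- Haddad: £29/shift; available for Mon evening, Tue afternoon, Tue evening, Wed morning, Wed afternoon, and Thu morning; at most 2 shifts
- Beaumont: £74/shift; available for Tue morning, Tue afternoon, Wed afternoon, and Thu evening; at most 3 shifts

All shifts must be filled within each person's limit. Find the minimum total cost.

Tue morning can only be covered by Jules and Beaumont, so that assignment is forced.
Picking the cheapest available pharmacist for each shift independently would cost £298, but that ignores the shift limits.
An optimal schedule: Mon evening→Ito, Tue morning→Jules+Beaumont, Tue afternoon→Haddad, Tue evening→Abara, Wed morning→Abara, Wed afternoon→Eriksen, Wed evening→Ito, Thu morning→Haddad, Thu afternoon→Tanaka, Thu evening→Abara, Fri morning→Tanaka.
Total: 19 + 49 + 74 + 29 + 24 + 24 + 39 + 19 + 29 + 14 + 24 + 14 = £358.

£358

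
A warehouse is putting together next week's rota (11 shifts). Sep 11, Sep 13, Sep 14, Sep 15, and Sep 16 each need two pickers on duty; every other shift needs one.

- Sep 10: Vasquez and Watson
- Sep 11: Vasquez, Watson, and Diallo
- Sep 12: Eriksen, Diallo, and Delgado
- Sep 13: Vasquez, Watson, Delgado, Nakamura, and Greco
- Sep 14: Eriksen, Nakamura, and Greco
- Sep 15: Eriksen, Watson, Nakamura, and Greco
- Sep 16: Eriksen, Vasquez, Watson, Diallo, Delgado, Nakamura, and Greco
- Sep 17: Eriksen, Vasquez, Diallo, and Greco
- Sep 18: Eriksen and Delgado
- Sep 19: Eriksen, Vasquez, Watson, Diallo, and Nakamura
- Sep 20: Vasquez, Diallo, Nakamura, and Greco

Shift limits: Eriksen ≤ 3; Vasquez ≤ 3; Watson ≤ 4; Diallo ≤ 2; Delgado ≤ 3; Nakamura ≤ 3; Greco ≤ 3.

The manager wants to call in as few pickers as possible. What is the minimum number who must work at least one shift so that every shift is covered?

5

16 slots to fill and no one can take more than 4, so at least ⌈16/4⌉ = 4 pickers are needed.
Any 4 pickers together have capacity at most 4+3+3+3 = 13 < 16 slots, so 4 can never suffice.
Eriksen, Vasquez, Watson, Delgado, and Nakamura alone can cover everything: Sep 10→Vasquez, Sep 11→Vasquez+Watson, Sep 12→Eriksen, Sep 13→Watson+Delgado, Sep 14→Eriksen+Nakamura, Sep 15→Watson+Nakamura, Sep 16→Delgado+Nakamura, Sep 17→Eriksen, Sep 18→Delgado, Sep 19→Watson, Sep 20→Vasquez.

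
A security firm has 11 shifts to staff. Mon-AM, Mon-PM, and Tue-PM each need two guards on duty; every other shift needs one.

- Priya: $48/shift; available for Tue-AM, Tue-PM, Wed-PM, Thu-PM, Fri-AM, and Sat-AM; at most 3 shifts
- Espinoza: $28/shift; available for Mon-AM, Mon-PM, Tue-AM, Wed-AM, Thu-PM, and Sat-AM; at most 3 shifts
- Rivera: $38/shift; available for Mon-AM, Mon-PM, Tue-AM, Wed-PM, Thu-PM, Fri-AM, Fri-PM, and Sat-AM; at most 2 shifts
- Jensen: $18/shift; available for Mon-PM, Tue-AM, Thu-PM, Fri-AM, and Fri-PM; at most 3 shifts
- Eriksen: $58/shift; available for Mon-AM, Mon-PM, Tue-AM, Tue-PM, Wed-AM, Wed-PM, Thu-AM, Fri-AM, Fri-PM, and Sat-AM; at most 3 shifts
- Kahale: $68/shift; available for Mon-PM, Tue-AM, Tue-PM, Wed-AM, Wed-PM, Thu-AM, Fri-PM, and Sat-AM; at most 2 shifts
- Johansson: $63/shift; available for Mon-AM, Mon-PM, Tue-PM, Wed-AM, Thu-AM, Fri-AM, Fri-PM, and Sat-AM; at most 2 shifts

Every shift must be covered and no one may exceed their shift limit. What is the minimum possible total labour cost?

Picking the cheapest available guard for each shift independently would cost $442, but that ignores the shift limits.
An optimal schedule: Mon-AM→Espinoza+Rivera, Mon-PM→Espinoza+Eriksen, Tue-AM→Priya, Tue-PM→Priya+Eriksen, Wed-AM→Espinoza, Wed-PM→Rivera, Thu-AM→Eriksen, Thu-PM→Jensen, Fri-AM→Jensen, Fri-PM→Jensen, Sat-AM→Priya.
Total: 28 + 38 + 28 + 58 + 48 + 48 + 58 + 28 + 38 + 58 + 18 + 18 + 18 + 48 = $532.

$532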